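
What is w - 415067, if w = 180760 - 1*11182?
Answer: -245489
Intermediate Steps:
w = 169578 (w = 180760 - 11182 = 169578)
w - 415067 = 169578 - 415067 = -245489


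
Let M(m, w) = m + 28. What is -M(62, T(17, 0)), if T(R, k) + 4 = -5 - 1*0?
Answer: -90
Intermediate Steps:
T(R, k) = -9 (T(R, k) = -4 + (-5 - 1*0) = -4 + (-5 + 0) = -4 - 5 = -9)
M(m, w) = 28 + m
-M(62, T(17, 0)) = -(28 + 62) = -1*90 = -90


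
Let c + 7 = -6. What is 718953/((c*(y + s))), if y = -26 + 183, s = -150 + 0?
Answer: -718953/91 ≈ -7900.6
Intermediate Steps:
s = -150
y = 157
c = -13 (c = -7 - 6 = -13)
718953/((c*(y + s))) = 718953/((-13*(157 - 150))) = 718953/((-13*7)) = 718953/(-91) = 718953*(-1/91) = -718953/91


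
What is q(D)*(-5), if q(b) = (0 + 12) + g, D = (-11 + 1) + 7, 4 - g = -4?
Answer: -100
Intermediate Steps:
g = 8 (g = 4 - 1*(-4) = 4 + 4 = 8)
D = -3 (D = -10 + 7 = -3)
q(b) = 20 (q(b) = (0 + 12) + 8 = 12 + 8 = 20)
q(D)*(-5) = 20*(-5) = -100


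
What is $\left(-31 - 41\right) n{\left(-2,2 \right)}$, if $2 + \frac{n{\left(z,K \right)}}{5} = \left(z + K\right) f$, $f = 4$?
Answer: $720$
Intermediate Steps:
$n{\left(z,K \right)} = -10 + 20 K + 20 z$ ($n{\left(z,K \right)} = -10 + 5 \left(z + K\right) 4 = -10 + 5 \left(K + z\right) 4 = -10 + 5 \left(4 K + 4 z\right) = -10 + \left(20 K + 20 z\right) = -10 + 20 K + 20 z$)
$\left(-31 - 41\right) n{\left(-2,2 \right)} = \left(-31 - 41\right) \left(-10 + 20 \cdot 2 + 20 \left(-2\right)\right) = - 72 \left(-10 + 40 - 40\right) = \left(-72\right) \left(-10\right) = 720$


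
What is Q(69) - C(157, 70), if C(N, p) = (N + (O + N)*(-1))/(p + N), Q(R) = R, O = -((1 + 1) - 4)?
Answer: 15665/227 ≈ 69.009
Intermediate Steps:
O = 2 (O = -(2 - 4) = -1*(-2) = 2)
C(N, p) = -2/(N + p) (C(N, p) = (N + (2 + N)*(-1))/(p + N) = (N + (-2 - N))/(N + p) = -2/(N + p))
Q(69) - C(157, 70) = 69 - (-2)/(157 + 70) = 69 - (-2)/227 = 69 - 1*(-2/227) = 69 + 2/227 = 15665/227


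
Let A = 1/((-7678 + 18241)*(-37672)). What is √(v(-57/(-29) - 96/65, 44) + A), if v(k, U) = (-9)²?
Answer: √3206542068000885810/198964668 ≈ 9.0000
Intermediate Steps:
v(k, U) = 81
A = -1/397929336 (A = -1/37672/10563 = (1/10563)*(-1/37672) = -1/397929336 ≈ -2.5130e-9)
√(v(-57/(-29) - 96/65, 44) + A) = √(81 - 1/397929336) = √(32232276215/397929336) = √3206542068000885810/198964668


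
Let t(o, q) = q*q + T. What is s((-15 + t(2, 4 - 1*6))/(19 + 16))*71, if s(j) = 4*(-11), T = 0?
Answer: -3124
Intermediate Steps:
t(o, q) = q**2 (t(o, q) = q*q + 0 = q**2 + 0 = q**2)
s(j) = -44
s((-15 + t(2, 4 - 1*6))/(19 + 16))*71 = -44*71 = -3124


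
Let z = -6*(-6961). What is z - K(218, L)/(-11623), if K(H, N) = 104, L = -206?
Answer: 485446322/11623 ≈ 41766.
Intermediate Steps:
z = 41766
z - K(218, L)/(-11623) = 41766 - 104/(-11623) = 41766 - 104*(-1)/11623 = 41766 - 1*(-104/11623) = 41766 + 104/11623 = 485446322/11623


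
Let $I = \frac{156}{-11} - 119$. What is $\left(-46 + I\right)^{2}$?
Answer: $\frac{3884841}{121} \approx 32106.0$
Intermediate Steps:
$I = - \frac{1465}{11}$ ($I = 156 \left(- \frac{1}{11}\right) - 119 = - \frac{156}{11} - 119 = - \frac{1465}{11} \approx -133.18$)
$\left(-46 + I\right)^{2} = \left(-46 - \frac{1465}{11}\right)^{2} = \left(- \frac{1971}{11}\right)^{2} = \frac{3884841}{121}$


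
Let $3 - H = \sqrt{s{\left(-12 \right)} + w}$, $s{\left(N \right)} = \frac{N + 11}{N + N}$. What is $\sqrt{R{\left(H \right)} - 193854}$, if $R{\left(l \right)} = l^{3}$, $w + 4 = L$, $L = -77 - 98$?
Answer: $\frac{\sqrt{-112572072 + 7294 i \sqrt{25770}}}{24} \approx 2.2991 + 442.09 i$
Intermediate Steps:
$L = -175$
$s{\left(N \right)} = \frac{11 + N}{2 N}$
$w = -179$ ($w = -4 - 175 = -179$)
$H = 3 - \frac{i \sqrt{25770}}{12}$ ($H = 3 - \sqrt{\frac{11 - 12}{2 \left(-12\right)} - 179} = 3 - \sqrt{\frac{1}{2} \left(- \frac{1}{12}\right) \left(-1\right) - 179} = 3 - \sqrt{\frac{1}{24} - 179} = 3 - \sqrt{- \frac{4295}{24}} = 3 - \frac{i \sqrt{25770}}{12} \approx 3.0 - 13.378 i$)
$\sqrt{R{\left(H \right)} - 193854} = \sqrt{\left(3 - \frac{i \sqrt{25770}}{12}\right)^{3} - 193854} = \sqrt{-193854 + \left(3 - \frac{i \sqrt{25770}}{12}\right)^{3}}$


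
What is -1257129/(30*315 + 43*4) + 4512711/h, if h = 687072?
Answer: -8042321873/64813792 ≈ -124.08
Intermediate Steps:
-1257129/(30*315 + 43*4) + 4512711/h = -1257129/(30*315 + 43*4) + 4512711/687072 = -1257129/(9450 + 172) + 4512711*(1/687072) = -1257129/9622 + 1504237/229024 = -8042321873/64813792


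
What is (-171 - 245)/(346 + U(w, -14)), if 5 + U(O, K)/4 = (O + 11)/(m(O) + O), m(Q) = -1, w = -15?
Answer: -416/327 ≈ -1.2722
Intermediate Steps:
U(O, K) = -20 + 4*(11 + O)/(-1 + O) (U(O, K) = -20 + 4*((O + 11)/(-1 + O)) = -20 + 4*((11 + O)/(-1 + O)) = -20 + 4*(11 + O)/(-1 + O))
(-171 - 245)/(346 + U(w, -14)) = (-171 - 245)/(346 + 16*(4 - 1*(-15))/(-1 - 15)) = -416/(346 + 16*(4 + 15)/(-16)) = -416/(346 + 16*(-1/16)*19) = -416/(346 - 19) = -416/327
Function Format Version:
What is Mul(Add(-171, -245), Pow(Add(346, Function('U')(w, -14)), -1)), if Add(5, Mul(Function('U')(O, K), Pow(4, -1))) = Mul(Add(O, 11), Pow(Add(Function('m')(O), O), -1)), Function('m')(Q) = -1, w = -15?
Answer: Rational(-416, 327) ≈ -1.2722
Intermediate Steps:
Function('U')(O, K) = Add(-20, Mul(4, Pow(Add(-1, O), -1), Add(11, O))) (Function('U')(O, K) = Add(-20, Mul(4, Mul(Add(O, 11), Pow(Add(-1, O), -1)))) = Add(-20, Mul(4, Mul(Add(11, O), Pow(Add(-1, O), -1)))) = Add(-20, Mul(4, Mul(Pow(Add(-1, O), -1), Add(11, O)))) = Add(-20, Mul(4, Pow(Add(-1, O), -1), Add(11, O))))
Mul(Add(-171, -245), Pow(Add(346, Function('U')(w, -14)), -1)) = Mul(Add(-171, -245), Pow(Add(346, Mul(16, Pow(Add(-1, -15), -1), Add(4, Mul(-1, -15)))), -1)) = Mul(-416, Pow(Add(346, Mul(16, Pow(-16, -1), Add(4, 15))), -1)) = Mul(-416, Pow(Add(346, Mul(16, Rational(-1, 16), 19)), -1)) = Mul(-416, Pow(Add(346, -19), -1)) = Mul(-416, Pow(327, -1)) = Mul(-416, Rational(1, 327)) = Rational(-416, 327)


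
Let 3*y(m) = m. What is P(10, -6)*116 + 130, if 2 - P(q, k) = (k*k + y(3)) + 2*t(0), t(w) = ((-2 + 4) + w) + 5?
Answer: -5554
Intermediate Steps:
y(m) = m/3
t(w) = 7 + w (t(w) = (2 + w) + 5 = 7 + w)
P(q, k) = -13 - k**2 (P(q, k) = 2 - ((k*k + (1/3)*3) + 2*(7 + 0)) = 2 - ((k**2 + 1) + 2*7) = 2 - ((1 + k**2) + 14) = 2 - (15 + k**2) = 2 + (-15 - k**2) = -13 - k**2)
P(10, -6)*116 + 130 = (-13 - 1*(-6)**2)*116 + 130 = (-13 - 1*36)*116 + 130 = (-13 - 36)*116 + 130 = -49*116 + 130 = -5684 + 130 = -5554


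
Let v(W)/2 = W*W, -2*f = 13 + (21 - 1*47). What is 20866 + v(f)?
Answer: 41901/2 ≈ 20951.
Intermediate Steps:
f = 13/2 (f = -(13 + (21 - 1*47))/2 = -(13 + (21 - 47))/2 = -(13 - 26)/2 = -1/2*(-13) = 13/2 ≈ 6.5000)
v(W) = 2*W**2 (v(W) = 2*(W*W) = 2*W**2)
20866 + v(f) = 20866 + 2*(13/2)**2 = 20866 + 2*(169/4) = 20866 + 169/2 = 41901/2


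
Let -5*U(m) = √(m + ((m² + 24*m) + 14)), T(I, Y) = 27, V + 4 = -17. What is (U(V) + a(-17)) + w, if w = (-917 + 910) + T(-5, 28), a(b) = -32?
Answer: -12 - I*√70/5 ≈ -12.0 - 1.6733*I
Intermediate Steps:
V = -21 (V = -4 - 17 = -21)
w = 20 (w = (-917 + 910) + 27 = -7 + 27 = 20)
U(m) = -√(14 + m² + 25*m)/5 (U(m) = -√(m + ((m² + 24*m) + 14))/5 = -√(m + (14 + m² + 24*m))/5 = -√(14 + m² + 25*m)/5)
(U(V) + a(-17)) + w = (-√(14 + (-21)² + 25*(-21))/5 - 32) + 20 = (-√(14 + 441 - 525)/5 - 32) + 20 = (-I*√70/5 - 32) + 20 = (-32 - I*√70/5) + 20 = -12 - I*√70/5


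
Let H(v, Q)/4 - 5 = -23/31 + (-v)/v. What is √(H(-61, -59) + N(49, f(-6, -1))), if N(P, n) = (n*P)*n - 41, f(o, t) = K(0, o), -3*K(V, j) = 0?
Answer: 17*I*√93/31 ≈ 5.2885*I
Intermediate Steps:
K(V, j) = 0 (K(V, j) = -⅓*0 = 0)
f(o, t) = 0
H(v, Q) = 404/31 (H(v, Q) = 20 + 4*(-23/31 + (-v)/v) = 20 + 4*(-23*1/31 - 1) = 20 + 4*(-23/31 - 1) = 20 + 4*(-54/31) = 20 - 216/31 = 404/31)
N(P, n) = -41 + P*n² (N(P, n) = (P*n)*n - 41 = P*n² - 41 = -41 + P*n²)
√(H(-61, -59) + N(49, f(-6, -1))) = √(404/31 + (-41 + 49*0²)) = √(404/31 + (-41 + 49*0)) = √(404/31 + (-41 + 0)) = √(404/31 - 41) = √(-867/31) = 17*I*√93/31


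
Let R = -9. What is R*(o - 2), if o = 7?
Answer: -45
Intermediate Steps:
R*(o - 2) = -9*(7 - 2) = -9*5 = -45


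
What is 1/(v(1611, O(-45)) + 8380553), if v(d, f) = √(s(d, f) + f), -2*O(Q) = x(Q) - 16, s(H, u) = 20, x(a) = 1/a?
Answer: 754249770/6321030172720289 - 3*√25210/6321030172720289 ≈ 1.1932e-7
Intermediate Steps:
x(a) = 1/a
O(Q) = 8 - 1/(2*Q) (O(Q) = -(1/Q - 16)/2 = -(-16 + 1/Q)/2 = 8 - 1/(2*Q))
v(d, f) = √(20 + f)
1/(v(1611, O(-45)) + 8380553) = 1/(√(20 + (8 - ½/(-45))) + 8380553) = 1/(√(20 + (8 - ½*(-1/45))) + 8380553) = 1/(√(20 + (8 + 1/90)) + 8380553) = 1/(√(20 + 721/90) + 8380553) = 1/(√(2521/90) + 8380553) = 1/(√25210/30 + 8380553) = 1/(8380553 + √25210/30)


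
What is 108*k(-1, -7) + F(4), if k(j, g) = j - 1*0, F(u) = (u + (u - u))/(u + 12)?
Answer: -431/4 ≈ -107.75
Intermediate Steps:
F(u) = u/(12 + u) (F(u) = (u + 0)/(12 + u) = u/(12 + u))
k(j, g) = j (k(j, g) = j + 0 = j)
108*k(-1, -7) + F(4) = 108*(-1) + 4/(12 + 4) = -108 + 4/16 = -108 + 4*(1/16) = -108 + ¼ = -431/4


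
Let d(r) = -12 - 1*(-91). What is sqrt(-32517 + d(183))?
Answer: 7*I*sqrt(662) ≈ 180.11*I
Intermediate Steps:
d(r) = 79 (d(r) = -12 + 91 = 79)
sqrt(-32517 + d(183)) = sqrt(-32517 + 79) = sqrt(-32438) = 7*I*sqrt(662)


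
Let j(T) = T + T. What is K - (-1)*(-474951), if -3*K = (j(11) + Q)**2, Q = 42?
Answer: -1428949/3 ≈ -4.7632e+5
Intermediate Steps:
j(T) = 2*T
K = -4096/3 (K = -(2*11 + 42)**2/3 = -(22 + 42)**2/3 = -1/3*64**2 = -1/3*4096 = -4096/3 ≈ -1365.3)
K - (-1)*(-474951) = -4096/3 - (-1)*(-474951) = -4096/3 - 1*474951 = -4096/3 - 474951 = -1428949/3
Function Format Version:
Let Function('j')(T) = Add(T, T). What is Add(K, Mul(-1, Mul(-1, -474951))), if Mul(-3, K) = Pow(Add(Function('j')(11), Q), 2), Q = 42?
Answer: Rational(-1428949, 3) ≈ -4.7632e+5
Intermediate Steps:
Function('j')(T) = Mul(2, T)
K = Rational(-4096, 3) (K = Mul(Rational(-1, 3), Pow(Add(Mul(2, 11), 42), 2)) = Mul(Rational(-1, 3), Pow(Add(22, 42), 2)) = Mul(Rational(-1, 3), Pow(64, 2)) = Mul(Rational(-1, 3), 4096) = Rational(-4096, 3) ≈ -1365.3)
Add(K, Mul(-1, Mul(-1, -474951))) = Add(Rational(-4096, 3), Mul(-1, Mul(-1, -474951))) = Add(Rational(-4096, 3), Mul(-1, 474951)) = Add(Rational(-4096, 3), -474951) = Rational(-1428949, 3)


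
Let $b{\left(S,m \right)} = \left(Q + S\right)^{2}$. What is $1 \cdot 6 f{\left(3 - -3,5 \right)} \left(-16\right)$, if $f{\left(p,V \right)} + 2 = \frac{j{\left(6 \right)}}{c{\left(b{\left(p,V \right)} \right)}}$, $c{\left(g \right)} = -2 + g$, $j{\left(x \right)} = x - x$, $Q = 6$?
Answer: $192$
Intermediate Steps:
$j{\left(x \right)} = 0$
$b{\left(S,m \right)} = \left(6 + S\right)^{2}$
$f{\left(p,V \right)} = -2$ ($f{\left(p,V \right)} = -2 + \frac{0}{-2 + \left(6 + p\right)^{2}} = -2 + 0 = -2$)
$1 \cdot 6 f{\left(3 - -3,5 \right)} \left(-16\right) = 1 \cdot 6 \left(-2\right) \left(-16\right) = 6 \left(-2\right) \left(-16\right) = \left(-12\right) \left(-16\right) = 192$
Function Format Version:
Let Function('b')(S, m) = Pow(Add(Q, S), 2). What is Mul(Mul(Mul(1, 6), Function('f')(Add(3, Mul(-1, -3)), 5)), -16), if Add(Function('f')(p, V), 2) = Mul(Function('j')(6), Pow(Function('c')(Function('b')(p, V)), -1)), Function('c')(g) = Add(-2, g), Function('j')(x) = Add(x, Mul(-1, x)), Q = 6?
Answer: 192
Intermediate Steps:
Function('j')(x) = 0
Function('b')(S, m) = Pow(Add(6, S), 2)
Function('f')(p, V) = -2 (Function('f')(p, V) = Add(-2, Mul(0, Pow(Add(-2, Pow(Add(6, p), 2)), -1))) = Add(-2, 0) = -2)
Mul(Mul(Mul(1, 6), Function('f')(Add(3, Mul(-1, -3)), 5)), -16) = Mul(Mul(Mul(1, 6), -2), -16) = Mul(Mul(6, -2), -16) = Mul(-12, -16) = 192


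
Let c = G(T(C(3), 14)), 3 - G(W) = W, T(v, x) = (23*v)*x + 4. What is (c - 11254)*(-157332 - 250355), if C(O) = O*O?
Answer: 5769994111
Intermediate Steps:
C(O) = O²
T(v, x) = 4 + 23*v*x (T(v, x) = 23*v*x + 4 = 4 + 23*v*x)
G(W) = 3 - W
c = -2899 (c = 3 - (4 + 23*3²*14) = 3 - (4 + 23*9*14) = 3 - (4 + 2898) = 3 - 1*2902 = 3 - 2902 = -2899)
(c - 11254)*(-157332 - 250355) = (-2899 - 11254)*(-157332 - 250355) = -14153*(-407687) = 5769994111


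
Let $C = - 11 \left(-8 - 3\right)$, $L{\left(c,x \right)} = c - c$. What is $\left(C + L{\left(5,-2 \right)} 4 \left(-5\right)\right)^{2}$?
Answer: $14641$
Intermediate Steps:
$L{\left(c,x \right)} = 0$
$C = 121$ ($C = \left(-11\right) \left(-11\right) = 121$)
$\left(C + L{\left(5,-2 \right)} 4 \left(-5\right)\right)^{2} = \left(121 + 0 \cdot 4 \left(-5\right)\right)^{2} = \left(121 + 0 \left(-5\right)\right)^{2} = \left(121 + 0\right)^{2} = 121^{2} = 14641$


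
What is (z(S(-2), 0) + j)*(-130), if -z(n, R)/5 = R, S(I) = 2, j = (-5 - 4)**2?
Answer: -10530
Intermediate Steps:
j = 81 (j = (-9)**2 = 81)
z(n, R) = -5*R
(z(S(-2), 0) + j)*(-130) = (-5*0 + 81)*(-130) = (0 + 81)*(-130) = 81*(-130) = -10530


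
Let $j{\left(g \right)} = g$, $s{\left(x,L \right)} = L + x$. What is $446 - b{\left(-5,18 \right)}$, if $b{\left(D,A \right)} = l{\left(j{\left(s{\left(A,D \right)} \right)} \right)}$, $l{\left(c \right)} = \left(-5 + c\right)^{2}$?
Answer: $382$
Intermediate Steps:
$b{\left(D,A \right)} = \left(-5 + A + D\right)^{2}$ ($b{\left(D,A \right)} = \left(-5 + \left(D + A\right)\right)^{2} = \left(-5 + \left(A + D\right)\right)^{2} = \left(-5 + A + D\right)^{2}$)
$446 - b{\left(-5,18 \right)} = 446 - \left(-5 + 18 - 5\right)^{2} = 446 - 8^{2} = 446 - 64 = 382$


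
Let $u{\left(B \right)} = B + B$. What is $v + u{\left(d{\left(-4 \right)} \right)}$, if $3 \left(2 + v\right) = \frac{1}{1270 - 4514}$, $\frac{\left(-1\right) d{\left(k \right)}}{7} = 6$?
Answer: $- \frac{836953}{9732} \approx -86.0$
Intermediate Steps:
$d{\left(k \right)} = -42$ ($d{\left(k \right)} = \left(-7\right) 6 = -42$)
$v = - \frac{19465}{9732}$ ($v = -2 + \frac{1}{3 \left(1270 - 4514\right)} = -2 + \frac{1}{3 \left(-3244\right)} = -2 + \frac{1}{3} \left(- \frac{1}{3244}\right) = -2 - \frac{1}{9732} = - \frac{19465}{9732} \approx -2.0001$)
$u{\left(B \right)} = 2 B$
$v + u{\left(d{\left(-4 \right)} \right)} = - \frac{19465}{9732} + 2 \left(-42\right) = - \frac{19465}{9732} - 84 = - \frac{836953}{9732}$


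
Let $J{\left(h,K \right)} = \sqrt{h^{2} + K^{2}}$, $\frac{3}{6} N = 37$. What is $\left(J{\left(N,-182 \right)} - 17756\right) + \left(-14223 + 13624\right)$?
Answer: $-18355 + 10 \sqrt{386} \approx -18159.0$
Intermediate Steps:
$N = 74$ ($N = 2 \cdot 37 = 74$)
$J{\left(h,K \right)} = \sqrt{K^{2} + h^{2}}$
$\left(J{\left(N,-182 \right)} - 17756\right) + \left(-14223 + 13624\right) = \left(\sqrt{\left(-182\right)^{2} + 74^{2}} - 17756\right) + \left(-14223 + 13624\right) = \left(\sqrt{33124 + 5476} - 17756\right) - 599 = \left(\sqrt{38600} - 17756\right) - 599 = \left(10 \sqrt{386} - 17756\right) - 599 = \left(-17756 + 10 \sqrt{386}\right) - 599 = -18355 + 10 \sqrt{386}$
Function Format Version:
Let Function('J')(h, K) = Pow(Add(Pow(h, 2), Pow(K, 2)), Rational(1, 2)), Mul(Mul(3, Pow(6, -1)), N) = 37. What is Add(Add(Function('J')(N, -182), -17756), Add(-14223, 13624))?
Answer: Add(-18355, Mul(10, Pow(386, Rational(1, 2)))) ≈ -18159.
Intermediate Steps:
N = 74 (N = Mul(2, 37) = 74)
Function('J')(h, K) = Pow(Add(Pow(K, 2), Pow(h, 2)), Rational(1, 2))
Add(Add(Function('J')(N, -182), -17756), Add(-14223, 13624)) = Add(Add(Pow(Add(Pow(-182, 2), Pow(74, 2)), Rational(1, 2)), -17756), Add(-14223, 13624)) = Add(Add(Pow(Add(33124, 5476), Rational(1, 2)), -17756), -599) = Add(Add(Pow(38600, Rational(1, 2)), -17756), -599) = Add(Add(Mul(10, Pow(386, Rational(1, 2))), -17756), -599) = Add(Add(-17756, Mul(10, Pow(386, Rational(1, 2)))), -599) = Add(-18355, Mul(10, Pow(386, Rational(1, 2))))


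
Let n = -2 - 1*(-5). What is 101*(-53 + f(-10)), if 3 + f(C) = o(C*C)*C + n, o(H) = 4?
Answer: -9393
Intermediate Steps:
n = 3 (n = -2 + 5 = 3)
f(C) = 4*C (f(C) = -3 + (4*C + 3) = -3 + (3 + 4*C) = 4*C)
101*(-53 + f(-10)) = 101*(-53 + 4*(-10)) = 101*(-53 - 40) = 101*(-93) = -9393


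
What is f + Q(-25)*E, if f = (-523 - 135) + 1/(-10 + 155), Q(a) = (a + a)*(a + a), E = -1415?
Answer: -513032909/145 ≈ -3.5382e+6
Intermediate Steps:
Q(a) = 4*a² (Q(a) = (2*a)*(2*a) = 4*a²)
f = -95409/145 (f = -658 + 1/145 = -95409/145 ≈ -657.99)
f + Q(-25)*E = -95409/145 + (4*(-25)²)*(-1415) = -95409/145 + (4*625)*(-1415) = -95409/145 + 2500*(-1415) = -95409/145 - 3537500 = -513032909/145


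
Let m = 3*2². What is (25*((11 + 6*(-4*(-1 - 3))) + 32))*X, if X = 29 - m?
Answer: 59075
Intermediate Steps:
m = 12 (m = 3*4 = 12)
X = 17 (X = 29 - 1*12 = 29 - 12 = 17)
(25*((11 + 6*(-4*(-1 - 3))) + 32))*X = (25*((11 + 6*(-4*(-1 - 3))) + 32))*17 = (25*((11 + 6*(-4*(-4))) + 32))*17 = (25*((11 + 6*16) + 32))*17 = (25*((11 + 96) + 32))*17 = (25*(107 + 32))*17 = (25*139)*17 = 3475*17 = 59075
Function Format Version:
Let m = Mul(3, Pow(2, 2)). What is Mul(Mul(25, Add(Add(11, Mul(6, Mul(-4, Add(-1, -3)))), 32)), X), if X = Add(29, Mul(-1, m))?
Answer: 59075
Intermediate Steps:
m = 12 (m = Mul(3, 4) = 12)
X = 17 (X = Add(29, Mul(-1, 12)) = Add(29, -12) = 17)
Mul(Mul(25, Add(Add(11, Mul(6, Mul(-4, Add(-1, -3)))), 32)), X) = Mul(Mul(25, Add(Add(11, Mul(6, Mul(-4, Add(-1, -3)))), 32)), 17) = Mul(Mul(25, Add(Add(11, Mul(6, Mul(-4, -4))), 32)), 17) = Mul(Mul(25, Add(Add(11, Mul(6, 16)), 32)), 17) = Mul(Mul(25, Add(Add(11, 96), 32)), 17) = Mul(Mul(25, Add(107, 32)), 17) = Mul(Mul(25, 139), 17) = Mul(3475, 17) = 59075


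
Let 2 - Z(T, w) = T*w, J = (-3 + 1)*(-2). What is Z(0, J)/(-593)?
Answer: -2/593 ≈ -0.0033727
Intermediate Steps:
J = 4 (J = -2*(-2) = 4)
Z(T, w) = 2 - T*w
Z(0, J)/(-593) = (2 - 1*0*4)/(-593) = (2 + 0)*(-1/593) = 2*(-1/593) = -2/593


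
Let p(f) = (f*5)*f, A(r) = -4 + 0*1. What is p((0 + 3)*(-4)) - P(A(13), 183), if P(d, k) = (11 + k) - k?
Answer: 709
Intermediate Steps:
A(r) = -4 (A(r) = -4 + 0 = -4)
p(f) = 5*f² (p(f) = (5*f)*f = 5*f²)
P(d, k) = 11
p((0 + 3)*(-4)) - P(A(13), 183) = 5*((0 + 3)*(-4))² - 1*11 = 5*(3*(-4))² - 11 = 5*(-12)² - 11 = 5*144 - 11 = 720 - 11 = 709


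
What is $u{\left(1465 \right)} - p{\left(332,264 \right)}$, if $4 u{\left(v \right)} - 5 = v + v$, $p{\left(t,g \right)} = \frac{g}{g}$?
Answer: $\frac{2931}{4} \approx 732.75$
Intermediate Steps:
$p{\left(t,g \right)} = 1$
$u{\left(v \right)} = \frac{5}{4} + \frac{v}{2}$ ($u{\left(v \right)} = \frac{5}{4} + \frac{v + v}{4} = \frac{5}{4} + \frac{2 v}{4} = \frac{5}{4} + \frac{v}{2}$)
$u{\left(1465 \right)} - p{\left(332,264 \right)} = \left(\frac{5}{4} + \frac{1}{2} \cdot 1465\right) - 1 = \left(\frac{5}{4} + \frac{1465}{2}\right) - 1 = \frac{2935}{4} - 1 = \frac{2931}{4}$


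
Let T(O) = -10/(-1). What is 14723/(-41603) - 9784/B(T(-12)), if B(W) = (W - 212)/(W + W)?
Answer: 4068950497/4201903 ≈ 968.36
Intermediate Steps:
T(O) = 10 (T(O) = -10*(-1) = 10)
B(W) = (-212 + W)/(2*W) (B(W) = (-212 + W)/((2*W)) = (-212 + W)*(1/(2*W)) = (-212 + W)/(2*W))
14723/(-41603) - 9784/B(T(-12)) = 14723/(-41603) - 9784*20/(-212 + 10) = 14723*(-1/41603) - 9784/((½)*(⅒)*(-202)) = -14723/41603 - 9784/(-101/10) = -14723/41603 - 9784*(-10/101) = -14723/41603 + 97840/101 = 4068950497/4201903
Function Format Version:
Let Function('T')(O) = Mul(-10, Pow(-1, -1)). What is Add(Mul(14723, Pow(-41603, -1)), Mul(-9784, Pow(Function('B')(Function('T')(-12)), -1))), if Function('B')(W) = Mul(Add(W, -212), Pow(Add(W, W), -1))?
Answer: Rational(4068950497, 4201903) ≈ 968.36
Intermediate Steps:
Function('T')(O) = 10 (Function('T')(O) = Mul(-10, -1) = 10)
Function('B')(W) = Mul(Rational(1, 2), Pow(W, -1), Add(-212, W)) (Function('B')(W) = Mul(Add(-212, W), Pow(Mul(2, W), -1)) = Mul(Add(-212, W), Mul(Rational(1, 2), Pow(W, -1))) = Mul(Rational(1, 2), Pow(W, -1), Add(-212, W)))
Add(Mul(14723, Pow(-41603, -1)), Mul(-9784, Pow(Function('B')(Function('T')(-12)), -1))) = Add(Mul(14723, Pow(-41603, -1)), Mul(-9784, Pow(Mul(Rational(1, 2), Pow(10, -1), Add(-212, 10)), -1))) = Add(Mul(14723, Rational(-1, 41603)), Mul(-9784, Pow(Mul(Rational(1, 2), Rational(1, 10), -202), -1))) = Add(Rational(-14723, 41603), Mul(-9784, Pow(Rational(-101, 10), -1))) = Add(Rational(-14723, 41603), Mul(-9784, Rational(-10, 101))) = Add(Rational(-14723, 41603), Rational(97840, 101)) = Rational(4068950497, 4201903)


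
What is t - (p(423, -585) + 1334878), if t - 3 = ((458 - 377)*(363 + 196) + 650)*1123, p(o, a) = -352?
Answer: 50243744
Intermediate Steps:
t = 51578270 (t = 3 + ((458 - 377)*(363 + 196) + 650)*1123 = 3 + (81*559 + 650)*1123 = 3 + (45279 + 650)*1123 = 3 + 45929*1123 = 3 + 51578267 = 51578270)
t - (p(423, -585) + 1334878) = 51578270 - (-352 + 1334878) = 51578270 - 1*1334526 = 51578270 - 1334526 = 50243744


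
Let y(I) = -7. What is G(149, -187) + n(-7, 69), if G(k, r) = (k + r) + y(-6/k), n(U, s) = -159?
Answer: -204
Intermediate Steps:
G(k, r) = -7 + k + r (G(k, r) = (k + r) - 7 = -7 + k + r)
G(149, -187) + n(-7, 69) = (-7 + 149 - 187) - 159 = -45 - 159 = -204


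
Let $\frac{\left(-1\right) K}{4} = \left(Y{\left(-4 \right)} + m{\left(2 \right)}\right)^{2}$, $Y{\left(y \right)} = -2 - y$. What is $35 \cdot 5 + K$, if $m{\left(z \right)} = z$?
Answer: $111$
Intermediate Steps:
$K = -64$ ($K = - 4 \left(\left(-2 - -4\right) + 2\right)^{2} = - 4 \left(\left(-2 + 4\right) + 2\right)^{2} = - 4 \left(2 + 2\right)^{2} = - 4 \cdot 4^{2} = \left(-4\right) 16 = -64$)
$35 \cdot 5 + K = 35 \cdot 5 - 64 = 175 - 64 = 111$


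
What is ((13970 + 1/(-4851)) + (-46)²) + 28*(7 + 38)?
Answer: 84145445/4851 ≈ 17346.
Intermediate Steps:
((13970 + 1/(-4851)) + (-46)²) + 28*(7 + 38) = ((13970 - 1/4851) + 2116) + 28*45 = (67768469/4851 + 2116) + 1260 = 78033185/4851 + 1260 = 84145445/4851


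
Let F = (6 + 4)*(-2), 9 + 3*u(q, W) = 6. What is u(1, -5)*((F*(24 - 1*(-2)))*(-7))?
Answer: -3640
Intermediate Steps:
u(q, W) = -1 (u(q, W) = -3 + (⅓)*6 = -3 + 2 = -1)
F = -20 (F = 10*(-2) = -20)
u(1, -5)*((F*(24 - 1*(-2)))*(-7)) = -(-20*(24 - 1*(-2)))*(-7) = -(-20*(24 + 2))*(-7) = -(-20*26)*(-7) = -(-520)*(-7) = -1*3640 = -3640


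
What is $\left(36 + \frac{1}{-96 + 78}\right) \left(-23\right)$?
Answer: $- \frac{14881}{18} \approx -826.72$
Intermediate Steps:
$\left(36 + \frac{1}{-96 + 78}\right) \left(-23\right) = \left(36 + \frac{1}{-18}\right) \left(-23\right) = \left(36 - \frac{1}{18}\right) \left(-23\right) = \frac{647}{18} \left(-23\right) = - \frac{14881}{18}$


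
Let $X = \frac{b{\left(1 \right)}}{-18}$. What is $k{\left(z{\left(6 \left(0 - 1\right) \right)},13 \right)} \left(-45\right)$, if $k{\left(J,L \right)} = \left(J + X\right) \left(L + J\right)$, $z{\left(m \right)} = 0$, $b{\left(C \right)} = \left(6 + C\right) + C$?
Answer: $260$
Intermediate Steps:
$b{\left(C \right)} = 6 + 2 C$
$X = - \frac{4}{9}$ ($X = \frac{6 + 2 \cdot 1}{-18} = \left(6 + 2\right) \left(- \frac{1}{18}\right) = 8 \left(- \frac{1}{18}\right) = - \frac{4}{9} \approx -0.44444$)
$k{\left(J,L \right)} = \left(- \frac{4}{9} + J\right) \left(J + L\right)$ ($k{\left(J,L \right)} = \left(J - \frac{4}{9}\right) \left(L + J\right) = \left(- \frac{4}{9} + J\right) \left(J + L\right)$)
$k{\left(z{\left(6 \left(0 - 1\right) \right)},13 \right)} \left(-45\right) = \left(0^{2} - 0 - \frac{52}{9} + 0 \cdot 13\right) \left(-45\right) = \left(0 + 0 - \frac{52}{9} + 0\right) \left(-45\right) = \left(- \frac{52}{9}\right) \left(-45\right) = 260$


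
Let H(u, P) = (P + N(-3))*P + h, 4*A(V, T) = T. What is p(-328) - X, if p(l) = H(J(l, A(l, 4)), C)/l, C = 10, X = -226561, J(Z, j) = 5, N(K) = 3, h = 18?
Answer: 18577965/82 ≈ 2.2656e+5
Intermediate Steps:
A(V, T) = T/4
H(u, P) = 18 + P*(3 + P) (H(u, P) = (P + 3)*P + 18 = (3 + P)*P + 18 = P*(3 + P) + 18 = 18 + P*(3 + P))
p(l) = 148/l (p(l) = (18 + 10² + 3*10)/l = (18 + 100 + 30)/l = 148/l)
p(-328) - X = 148/(-328) - 1*(-226561) = 148*(-1/328) + 226561 = -37/82 + 226561 = 18577965/82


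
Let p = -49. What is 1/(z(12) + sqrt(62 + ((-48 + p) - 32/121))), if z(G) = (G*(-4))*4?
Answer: -23232/4464811 - 11*I*sqrt(4267)/4464811 ≈ -0.0052034 - 0.00016094*I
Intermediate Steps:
z(G) = -16*G (z(G) = -4*G*4 = -16*G)
1/(z(12) + sqrt(62 + ((-48 + p) - 32/121))) = 1/(-16*12 + sqrt(62 + ((-48 - 49) - 32/121))) = 1/(-192 + sqrt(62 + (-97 - 32*1/121))) = 1/(-192 + sqrt(62 + (-97 - 32/121))) = 1/(-192 + sqrt(62 - 11769/121)) = 1/(-192 + sqrt(-4267/121)) = 1/(-192 + I*sqrt(4267)/11)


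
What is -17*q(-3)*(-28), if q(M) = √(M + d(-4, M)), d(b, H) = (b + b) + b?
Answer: 476*I*√15 ≈ 1843.5*I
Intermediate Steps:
d(b, H) = 3*b (d(b, H) = 2*b + b = 3*b)
q(M) = √(-12 + M) (q(M) = √(M + 3*(-4)) = √(M - 12) = √(-12 + M))
-17*q(-3)*(-28) = -17*√(-12 - 3)*(-28) = -17*I*√15*(-28) = 476*I*√15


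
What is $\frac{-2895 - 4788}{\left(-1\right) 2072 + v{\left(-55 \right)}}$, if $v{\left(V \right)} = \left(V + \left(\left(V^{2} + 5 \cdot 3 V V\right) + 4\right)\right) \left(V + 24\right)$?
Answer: $\frac{2561}{500297} \approx 0.005119$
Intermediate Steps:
$v{\left(V \right)} = \left(24 + V\right) \left(4 + V + 16 V^{2}\right)$ ($v{\left(V \right)} = \left(V + \left(\left(V^{2} + 15 V V\right) + 4\right)\right) \left(24 + V\right) = \left(V + \left(\left(V^{2} + 15 V^{2}\right) + 4\right)\right) \left(24 + V\right) = \left(V + \left(16 V^{2} + 4\right)\right) \left(24 + V\right) = \left(V + \left(4 + 16 V^{2}\right)\right) \left(24 + V\right) = \left(4 + V + 16 V^{2}\right) \left(24 + V\right) = \left(24 + V\right) \left(4 + V + 16 V^{2}\right)$)
$\frac{-2895 - 4788}{\left(-1\right) 2072 + v{\left(-55 \right)}} = \frac{-2895 - 4788}{\left(-1\right) 2072 + \left(96 + 16 \left(-55\right)^{3} + 28 \left(-55\right) + 385 \left(-55\right)^{2}\right)} = - \frac{7683}{-2072 + \left(96 + 16 \left(-166375\right) - 1540 + 385 \cdot 3025\right)} = - \frac{7683}{-2072 + \left(96 - 2662000 - 1540 + 1164625\right)} = - \frac{7683}{-2072 - 1498819} = - \frac{7683}{-1500891} = \left(-7683\right) \left(- \frac{1}{1500891}\right) = \frac{2561}{500297}$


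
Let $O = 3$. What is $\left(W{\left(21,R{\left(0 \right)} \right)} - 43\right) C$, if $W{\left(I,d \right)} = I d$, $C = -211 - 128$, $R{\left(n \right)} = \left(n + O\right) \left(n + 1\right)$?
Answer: $-6780$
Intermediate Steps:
$R{\left(n \right)} = \left(1 + n\right) \left(3 + n\right)$ ($R{\left(n \right)} = \left(n + 3\right) \left(n + 1\right) = \left(3 + n\right) \left(1 + n\right) = \left(1 + n\right) \left(3 + n\right)$)
$C = -339$
$\left(W{\left(21,R{\left(0 \right)} \right)} - 43\right) C = \left(21 \left(3 + 0^{2} + 4 \cdot 0\right) - 43\right) \left(-339\right) = \left(21 \left(3 + 0 + 0\right) - 43\right) \left(-339\right) = \left(21 \cdot 3 - 43\right) \left(-339\right) = \left(63 - 43\right) \left(-339\right) = 20 \left(-339\right) = -6780$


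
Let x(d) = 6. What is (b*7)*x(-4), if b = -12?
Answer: -504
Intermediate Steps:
(b*7)*x(-4) = -12*7*6 = -84*6 = -504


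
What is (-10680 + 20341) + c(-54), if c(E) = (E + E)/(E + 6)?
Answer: 38653/4 ≈ 9663.3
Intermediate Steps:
c(E) = 2*E/(6 + E) (c(E) = (2*E)/(6 + E) = 2*E/(6 + E))
(-10680 + 20341) + c(-54) = (-10680 + 20341) + 2*(-54)/(6 - 54) = 9661 + 2*(-54)/(-48) = 9661 + 2*(-54)*(-1/48) = 9661 + 9/4 = 38653/4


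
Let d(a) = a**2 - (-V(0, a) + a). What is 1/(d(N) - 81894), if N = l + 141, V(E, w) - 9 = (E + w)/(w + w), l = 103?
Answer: -2/45185 ≈ -4.4263e-5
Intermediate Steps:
V(E, w) = 9 + (E + w)/(2*w) (V(E, w) = 9 + (E + w)/(w + w) = 9 + (E + w)/((2*w)) = 9 + (E + w)*(1/(2*w)) = 9 + (E + w)/(2*w))
N = 244 (N = 103 + 141 = 244)
d(a) = 19/2 + a**2 - a (d(a) = a**2 - (-(0 + 19*a)/(2*a) + a) = a**2 - (-19*a/(2*a) + a) = a**2 - (-1*19/2 + a) = a**2 - (-19/2 + a) = a**2 + (19/2 - a) = 19/2 + a**2 - a)
1/(d(N) - 81894) = 1/((19/2 + 244**2 - 1*244) - 81894) = 1/((19/2 + 59536 - 244) - 81894) = 1/(118603/2 - 81894) = 1/(-45185/2) = -2/45185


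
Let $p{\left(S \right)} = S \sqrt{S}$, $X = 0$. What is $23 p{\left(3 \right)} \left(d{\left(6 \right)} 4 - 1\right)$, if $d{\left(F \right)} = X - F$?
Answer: $- 1725 \sqrt{3} \approx -2987.8$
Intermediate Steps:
$d{\left(F \right)} = - F$ ($d{\left(F \right)} = 0 - F = - F$)
$p{\left(S \right)} = S^{\frac{3}{2}}$
$23 p{\left(3 \right)} \left(d{\left(6 \right)} 4 - 1\right) = 23 \cdot 3^{\frac{3}{2}} \left(\left(-1\right) 6 \cdot 4 - 1\right) = 23 \cdot 3 \sqrt{3} \left(\left(-6\right) 4 - 1\right) = 69 \sqrt{3} \left(-24 - 1\right) = 69 \sqrt{3} \left(-25\right) = - 1725 \sqrt{3}$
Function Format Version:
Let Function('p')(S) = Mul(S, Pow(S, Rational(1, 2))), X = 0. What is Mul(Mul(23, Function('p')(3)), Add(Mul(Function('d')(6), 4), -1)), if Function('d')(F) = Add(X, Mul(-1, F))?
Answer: Mul(-1725, Pow(3, Rational(1, 2))) ≈ -2987.8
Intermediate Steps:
Function('d')(F) = Mul(-1, F) (Function('d')(F) = Add(0, Mul(-1, F)) = Mul(-1, F))
Function('p')(S) = Pow(S, Rational(3, 2))
Mul(Mul(23, Function('p')(3)), Add(Mul(Function('d')(6), 4), -1)) = Mul(Mul(23, Pow(3, Rational(3, 2))), Add(Mul(Mul(-1, 6), 4), -1)) = Mul(Mul(23, Mul(3, Pow(3, Rational(1, 2)))), Add(Mul(-6, 4), -1)) = Mul(Mul(69, Pow(3, Rational(1, 2))), Add(-24, -1)) = Mul(Mul(69, Pow(3, Rational(1, 2))), -25) = Mul(-1725, Pow(3, Rational(1, 2)))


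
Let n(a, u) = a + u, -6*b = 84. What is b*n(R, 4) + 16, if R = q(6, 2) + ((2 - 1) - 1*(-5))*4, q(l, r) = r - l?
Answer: -320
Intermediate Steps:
b = -14 (b = -⅙*84 = -14)
R = 20 (R = (2 - 1*6) + ((2 - 1) - 1*(-5))*4 = (2 - 6) + (1 + 5)*4 = -4 + 6*4 = -4 + 24 = 20)
b*n(R, 4) + 16 = -14*(20 + 4) + 16 = -14*24 + 16 = -336 + 16 = -320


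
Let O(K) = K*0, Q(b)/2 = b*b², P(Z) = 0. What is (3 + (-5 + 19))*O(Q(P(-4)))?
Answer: 0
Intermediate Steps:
Q(b) = 2*b³ (Q(b) = 2*(b*b²) = 2*b³)
O(K) = 0
(3 + (-5 + 19))*O(Q(P(-4))) = (3 + (-5 + 19))*0 = (3 + 14)*0 = 17*0 = 0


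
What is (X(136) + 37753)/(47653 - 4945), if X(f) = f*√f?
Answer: 37753/42708 + 68*√34/10677 ≈ 0.92112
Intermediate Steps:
X(f) = f^(3/2)
(X(136) + 37753)/(47653 - 4945) = (136^(3/2) + 37753)/(47653 - 4945) = (272*√34 + 37753)/42708 = (37753 + 272*√34)*(1/42708) = 37753/42708 + 68*√34/10677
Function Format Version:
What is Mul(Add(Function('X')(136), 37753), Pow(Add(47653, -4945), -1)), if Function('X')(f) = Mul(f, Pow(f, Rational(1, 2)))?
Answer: Add(Rational(37753, 42708), Mul(Rational(68, 10677), Pow(34, Rational(1, 2)))) ≈ 0.92112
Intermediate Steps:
Function('X')(f) = Pow(f, Rational(3, 2))
Mul(Add(Function('X')(136), 37753), Pow(Add(47653, -4945), -1)) = Mul(Add(Pow(136, Rational(3, 2)), 37753), Pow(Add(47653, -4945), -1)) = Mul(Add(Mul(272, Pow(34, Rational(1, 2))), 37753), Pow(42708, -1)) = Mul(Add(37753, Mul(272, Pow(34, Rational(1, 2)))), Rational(1, 42708)) = Add(Rational(37753, 42708), Mul(Rational(68, 10677), Pow(34, Rational(1, 2))))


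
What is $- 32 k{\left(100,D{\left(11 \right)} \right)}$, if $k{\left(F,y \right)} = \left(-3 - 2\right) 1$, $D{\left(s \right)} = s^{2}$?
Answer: $160$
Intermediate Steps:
$k{\left(F,y \right)} = -5$ ($k{\left(F,y \right)} = \left(-5\right) 1 = -5$)
$- 32 k{\left(100,D{\left(11 \right)} \right)} = \left(-32\right) \left(-5\right) = 160$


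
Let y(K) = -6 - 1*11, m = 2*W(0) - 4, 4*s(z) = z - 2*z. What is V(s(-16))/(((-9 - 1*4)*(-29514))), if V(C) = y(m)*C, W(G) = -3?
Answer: -34/191841 ≈ -0.00017723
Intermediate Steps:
s(z) = -z/4 (s(z) = (z - 2*z)/4 = (-z)/4 = -z/4)
m = -10 (m = 2*(-3) - 4 = -6 - 4 = -10)
y(K) = -17 (y(K) = -6 - 11 = -17)
V(C) = -17*C
V(s(-16))/(((-9 - 1*4)*(-29514))) = (-(-17)*(-16)/4)/(((-9 - 1*4)*(-29514))) = (-17*4)/(((-9 - 4)*(-29514))) = -68/((-13*(-29514))) = -68/383682 = -68*1/383682 = -34/191841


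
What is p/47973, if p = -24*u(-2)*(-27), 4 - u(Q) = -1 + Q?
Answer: 1512/15991 ≈ 0.094553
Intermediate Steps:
u(Q) = 5 - Q (u(Q) = 4 - (-1 + Q) = 4 + (1 - Q) = 5 - Q)
p = 4536 (p = -24*(5 - 1*(-2))*(-27) = -24*(5 + 2)*(-27) = -24*7*(-27) = -168*(-27) = 4536)
p/47973 = 4536/47973 = 4536*(1/47973) = 1512/15991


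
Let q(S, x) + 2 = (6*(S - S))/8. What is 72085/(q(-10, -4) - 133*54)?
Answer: -72085/7184 ≈ -10.034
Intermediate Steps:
q(S, x) = -2 (q(S, x) = -2 + (6*(S - S))/8 = -2 + (6*0)*(1/8) = -2 + 0*(1/8) = -2 + 0 = -2)
72085/(q(-10, -4) - 133*54) = 72085/(-2 - 133*54) = 72085/(-2 - 7182) = 72085/(-7184) = 72085*(-1/7184) = -72085/7184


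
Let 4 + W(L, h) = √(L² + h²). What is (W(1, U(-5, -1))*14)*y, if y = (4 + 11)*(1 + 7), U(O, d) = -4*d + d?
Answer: -6720 + 1680*√10 ≈ -1407.4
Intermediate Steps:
U(O, d) = -3*d
W(L, h) = -4 + √(L² + h²)
y = 120 (y = 15*8 = 120)
(W(1, U(-5, -1))*14)*y = ((-4 + √(1² + (-3*(-1))²))*14)*120 = ((-4 + √(1 + 3²))*14)*120 = ((-4 + √(1 + 9))*14)*120 = ((-4 + √10)*14)*120 = (-56 + 14*√10)*120 = -6720 + 1680*√10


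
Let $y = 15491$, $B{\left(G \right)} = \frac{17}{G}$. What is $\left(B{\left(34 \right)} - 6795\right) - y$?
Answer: $- \frac{44571}{2} \approx -22286.0$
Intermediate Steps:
$\left(B{\left(34 \right)} - 6795\right) - y = \left(\frac{17}{34} - 6795\right) - 15491 = \left(17 \cdot \frac{1}{34} - 6795\right) - 15491 = \left(\frac{1}{2} - 6795\right) - 15491 = - \frac{13589}{2} - 15491 = - \frac{44571}{2}$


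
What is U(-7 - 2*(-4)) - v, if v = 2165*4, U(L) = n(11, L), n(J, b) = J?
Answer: -8649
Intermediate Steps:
U(L) = 11
v = 8660
U(-7 - 2*(-4)) - v = 11 - 1*8660 = 11 - 8660 = -8649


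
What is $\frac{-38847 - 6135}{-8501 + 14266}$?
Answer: $- \frac{44982}{5765} \approx -7.8026$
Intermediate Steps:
$\frac{-38847 - 6135}{-8501 + 14266} = - \frac{44982}{5765}$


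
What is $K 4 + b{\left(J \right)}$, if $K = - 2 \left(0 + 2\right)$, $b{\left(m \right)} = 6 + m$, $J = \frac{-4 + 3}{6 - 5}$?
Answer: $-11$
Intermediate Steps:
$J = -1$ ($J = - 1^{-1} = \left(-1\right) 1 = -1$)
$K = -4$ ($K = \left(-2\right) 2 = -4$)
$K 4 + b{\left(J \right)} = \left(-4\right) 4 + \left(6 - 1\right) = -16 + 5 = -11$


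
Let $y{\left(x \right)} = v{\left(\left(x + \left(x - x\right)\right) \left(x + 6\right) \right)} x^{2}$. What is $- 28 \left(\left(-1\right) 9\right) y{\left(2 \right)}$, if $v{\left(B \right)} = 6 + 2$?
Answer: $8064$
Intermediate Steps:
$v{\left(B \right)} = 8$
$y{\left(x \right)} = 8 x^{2}$
$- 28 \left(\left(-1\right) 9\right) y{\left(2 \right)} = - 28 \left(\left(-1\right) 9\right) 8 \cdot 2^{2} = \left(-28\right) \left(-9\right) 8 \cdot 4 = 252 \cdot 32 = 8064$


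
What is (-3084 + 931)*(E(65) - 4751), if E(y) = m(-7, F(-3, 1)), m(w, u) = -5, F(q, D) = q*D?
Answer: 10239668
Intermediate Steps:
F(q, D) = D*q
E(y) = -5
(-3084 + 931)*(E(65) - 4751) = (-3084 + 931)*(-5 - 4751) = -2153*(-4756) = 10239668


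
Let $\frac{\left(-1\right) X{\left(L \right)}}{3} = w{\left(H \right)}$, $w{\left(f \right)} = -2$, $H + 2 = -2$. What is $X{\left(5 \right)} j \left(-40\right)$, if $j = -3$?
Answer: $720$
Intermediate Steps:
$H = -4$ ($H = -2 - 2 = -4$)
$X{\left(L \right)} = 6$ ($X{\left(L \right)} = \left(-3\right) \left(-2\right) = 6$)
$X{\left(5 \right)} j \left(-40\right) = 6 \left(-3\right) \left(-40\right) = \left(-18\right) \left(-40\right) = 720$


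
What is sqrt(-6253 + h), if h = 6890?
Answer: 7*sqrt(13) ≈ 25.239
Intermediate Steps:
sqrt(-6253 + h) = sqrt(-6253 + 6890) = sqrt(637) = 7*sqrt(13)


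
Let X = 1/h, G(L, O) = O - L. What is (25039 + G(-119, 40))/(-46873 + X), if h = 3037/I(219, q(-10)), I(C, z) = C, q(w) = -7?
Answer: -38263163/71176541 ≈ -0.53758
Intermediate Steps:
h = 3037/219 ≈ 13.868
X = 219/3037 (X = 1/(3037/219) = 219/3037 ≈ 0.072111)
(25039 + G(-119, 40))/(-46873 + X) = (25039 + (40 - 1*(-119)))/(-46873 + 219/3037) = (25039 + (40 + 119))/(-142353082/3037) = (25039 + 159)*(-3037/142353082) = 25198*(-3037/142353082) = -38263163/71176541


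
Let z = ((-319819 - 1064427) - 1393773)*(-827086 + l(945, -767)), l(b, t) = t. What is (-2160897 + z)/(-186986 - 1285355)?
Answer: -2299789202310/1472341 ≈ -1.5620e+6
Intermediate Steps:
z = 2299791363207 (z = ((-319819 - 1064427) - 1393773)*(-827086 - 767) = (-1384246 - 1393773)*(-827853) = -2778019*(-827853) = 2299791363207)
(-2160897 + z)/(-186986 - 1285355) = (-2160897 + 2299791363207)/(-186986 - 1285355) = 2299789202310/(-1472341) = 2299789202310*(-1/1472341) = -2299789202310/1472341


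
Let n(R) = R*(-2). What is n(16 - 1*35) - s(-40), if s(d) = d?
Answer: 78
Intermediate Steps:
n(R) = -2*R
n(16 - 1*35) - s(-40) = -2*(16 - 1*35) - 1*(-40) = -2*(16 - 35) + 40 = -2*(-19) + 40 = 38 + 40 = 78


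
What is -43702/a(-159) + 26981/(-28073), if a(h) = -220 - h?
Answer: 1225200405/1712453 ≈ 715.46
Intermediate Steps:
-43702/a(-159) + 26981/(-28073) = -43702/(-220 - 1*(-159)) + 26981/(-28073) = -43702/(-220 + 159) + 26981*(-1/28073) = -43702/(-61) - 26981/28073 = -43702*(-1/61) - 26981/28073 = 43702/61 - 26981/28073 = 1225200405/1712453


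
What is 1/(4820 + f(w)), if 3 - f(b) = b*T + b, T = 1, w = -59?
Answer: 1/4941 ≈ 0.00020239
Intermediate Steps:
f(b) = 3 - 2*b (f(b) = 3 - (b*1 + b) = 3 - (b + b) = 3 - 2*b)
1/(4820 + f(w)) = 1/(4820 + (3 - 2*(-59))) = 1/(4820 + (3 + 118)) = 1/(4820 + 121) = 1/4941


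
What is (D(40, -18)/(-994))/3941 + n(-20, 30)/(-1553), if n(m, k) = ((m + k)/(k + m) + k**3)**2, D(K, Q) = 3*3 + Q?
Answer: -2855962607019377/6083650762 ≈ -4.6945e+5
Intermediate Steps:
D(K, Q) = 9 + Q
n(m, k) = (1 + k**3)**2 (n(m, k) = ((k + m)/(k + m) + k**3)**2 = (1 + k**3)**2)
(D(40, -18)/(-994))/3941 + n(-20, 30)/(-1553) = ((9 - 18)/(-994))/3941 + (1 + 30**6 + 2*30**3)/(-1553) = -9*(-1/994)*(1/3941) + (1 + 729000000 + 2*27000)*(-1/1553) = (9/994)*(1/3941) + (1 + 729000000 + 54000)*(-1/1553) = 9/3917354 + 729054001*(-1/1553) = 9/3917354 - 729054001/1553 = -2855962607019377/6083650762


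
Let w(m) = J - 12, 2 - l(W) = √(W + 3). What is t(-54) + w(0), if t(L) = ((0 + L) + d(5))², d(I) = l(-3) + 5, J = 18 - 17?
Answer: 2198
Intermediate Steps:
l(W) = 2 - √(3 + W) (l(W) = 2 - √(W + 3) = 2 - √(3 + W))
J = 1
w(m) = -11 (w(m) = 1 - 12 = -11)
d(I) = 7 (d(I) = (2 - √(3 - 3)) + 5 = (2 - √0) + 5 = (2 - 1*0) + 5 = (2 + 0) + 5 = 2 + 5 = 7)
t(L) = (7 + L)² (t(L) = ((0 + L) + 7)² = (L + 7)² = (7 + L)²)
t(-54) + w(0) = (7 - 54)² - 11 = (-47)² - 11 = 2209 - 11 = 2198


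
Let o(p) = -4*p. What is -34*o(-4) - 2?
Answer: -546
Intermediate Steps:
-34*o(-4) - 2 = -(-136)*(-4) - 2 = -34*16 - 2 = -544 - 2 = -546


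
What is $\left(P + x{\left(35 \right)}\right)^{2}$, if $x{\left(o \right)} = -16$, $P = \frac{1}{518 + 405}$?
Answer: $\frac{218064289}{851929} \approx 255.97$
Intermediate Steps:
$P = \frac{1}{923} \approx 0.0010834$
$\left(P + x{\left(35 \right)}\right)^{2} = \left(\frac{1}{923} - 16\right)^{2} = \left(- \frac{14767}{923}\right)^{2} = \frac{218064289}{851929}$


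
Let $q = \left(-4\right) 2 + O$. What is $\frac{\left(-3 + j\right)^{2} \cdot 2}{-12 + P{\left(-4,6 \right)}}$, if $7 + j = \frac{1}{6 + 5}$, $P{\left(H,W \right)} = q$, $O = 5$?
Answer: $- \frac{23762}{1815} \approx -13.092$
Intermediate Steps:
$q = -3$ ($q = \left(-4\right) 2 + 5 = -8 + 5 = -3$)
$P{\left(H,W \right)} = -3$
$j = - \frac{76}{11}$ ($j = -7 + \frac{1}{6 + 5} = -7 + \frac{1}{11} = - \frac{76}{11} \approx -6.9091$)
$\frac{\left(-3 + j\right)^{2} \cdot 2}{-12 + P{\left(-4,6 \right)}} = \frac{\left(-3 - \frac{76}{11}\right)^{2} \cdot 2}{-12 - 3} = \frac{\left(- \frac{109}{11}\right)^{2} \cdot 2}{-15} = \frac{11881}{121} \cdot 2 \left(- \frac{1}{15}\right) = \frac{23762}{121} \left(- \frac{1}{15}\right) = - \frac{23762}{1815}$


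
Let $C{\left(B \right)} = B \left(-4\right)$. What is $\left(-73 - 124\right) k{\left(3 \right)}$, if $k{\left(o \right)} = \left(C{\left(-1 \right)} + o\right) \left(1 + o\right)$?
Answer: $-5516$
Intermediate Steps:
$C{\left(B \right)} = - 4 B$
$k{\left(o \right)} = \left(1 + o\right) \left(4 + o\right)$ ($k{\left(o \right)} = \left(\left(-4\right) \left(-1\right) + o\right) \left(1 + o\right) = \left(4 + o\right) \left(1 + o\right) = \left(1 + o\right) \left(4 + o\right)$)
$\left(-73 - 124\right) k{\left(3 \right)} = \left(-73 - 124\right) \left(4 + 3^{2} + 5 \cdot 3\right) = - 197 \left(4 + 9 + 15\right) = \left(-197\right) 28 = -5516$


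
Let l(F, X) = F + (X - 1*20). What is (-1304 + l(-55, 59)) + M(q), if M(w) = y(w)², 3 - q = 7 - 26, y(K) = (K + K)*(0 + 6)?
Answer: 68376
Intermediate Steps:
y(K) = 12*K (y(K) = (2*K)*6 = 12*K)
q = 22 (q = 3 - (7 - 26) = 3 - 1*(-19) = 3 + 19 = 22)
M(w) = 144*w² (M(w) = (12*w)² = 144*w²)
l(F, X) = -20 + F + X (l(F, X) = F + (X - 20) = F + (-20 + X) = -20 + F + X)
(-1304 + l(-55, 59)) + M(q) = (-1304 + (-20 - 55 + 59)) + 144*22² = (-1304 - 16) + 144*484 = -1320 + 69696 = 68376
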